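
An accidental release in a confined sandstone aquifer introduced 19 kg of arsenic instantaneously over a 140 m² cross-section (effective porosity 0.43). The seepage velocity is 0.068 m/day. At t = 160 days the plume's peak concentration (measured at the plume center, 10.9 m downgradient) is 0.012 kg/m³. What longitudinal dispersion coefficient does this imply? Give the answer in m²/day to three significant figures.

0.344 m²/day

At the plume center C_max = M/(n_e·A·√(4πDt)), so D = M²/(4πt·(n_e·A·C_max)²).
n_e·A·C_max = 0.43 × 140 × 0.012 = 0.7224 kg/m.
D = 19²/(4π × 160 × 0.7224²) = 0.344 m²/day.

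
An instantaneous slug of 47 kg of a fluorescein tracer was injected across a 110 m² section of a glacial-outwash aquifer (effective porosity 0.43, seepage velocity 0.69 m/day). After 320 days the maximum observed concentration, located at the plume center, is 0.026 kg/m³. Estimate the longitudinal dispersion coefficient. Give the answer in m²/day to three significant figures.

0.363 m²/day

At the plume center C_max = M/(n_e·A·√(4πDt)), so D = M²/(4πt·(n_e·A·C_max)²).
n_e·A·C_max = 0.43 × 110 × 0.026 = 1.230 kg/m.
D = 47²/(4π × 320 × 1.230²) = 0.363 m²/day.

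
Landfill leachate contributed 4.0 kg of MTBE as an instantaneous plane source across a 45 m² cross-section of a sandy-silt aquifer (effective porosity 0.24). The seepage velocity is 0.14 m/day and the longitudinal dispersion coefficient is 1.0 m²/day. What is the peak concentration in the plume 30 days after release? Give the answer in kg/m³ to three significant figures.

0.0191 kg/m³

The peak of an instantaneous 1D plume sits at x = vt; there the Gaussian factor is 1 and C_max = M/(n_e·A·√(4πDt)), where n_e·A is the pore area the mass is dissolved in.
√(4πDt) = √(4π × 1.0 × 30) = 19.42 m, so C_max = 4.0/(0.24 × 45 × 19.42) = 0.0191 kg/m³.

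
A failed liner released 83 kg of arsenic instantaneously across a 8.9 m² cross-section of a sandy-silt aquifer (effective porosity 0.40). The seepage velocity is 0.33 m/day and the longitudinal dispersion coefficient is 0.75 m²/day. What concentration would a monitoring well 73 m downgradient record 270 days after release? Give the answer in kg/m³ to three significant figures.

0.336 kg/m³

For an instantaneous plane source, C(x,t) = M/(n_e·A·√(4πDt)) · exp(−(x−vt)²/(4Dt)), with n_e·A the pore (flow) area.
Plume center vt = 0.33 × 270 = 89.1 m, so the well at 73 m is 16.1 m upgradient of the peak.
√(4πDt) = 50.44 m, giving peak height M/(n_e·A·√(4πDt)) = 83/(0.40 × 8.9 × 50.44) = 0.4622 kg/m³.
(x−vt)²/(4Dt) = (-16.1)²/(4 × 0.75 × 270) = 0.3200; exp(−0.3200) = 0.7261.
C = 0.4622 × 0.7261 = 0.336 kg/m³.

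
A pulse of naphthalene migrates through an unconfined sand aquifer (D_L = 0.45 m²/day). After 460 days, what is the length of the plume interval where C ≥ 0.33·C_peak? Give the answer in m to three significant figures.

60.6 m

The plume is Gaussian with σ = √(2Dt) = √(2 × 0.45 × 460) = 20.35 m.
C/C_peak = exp(−Δx²/(2σ²)) = 0.33 ⇒ Δx = σ·√(−2 ln 0.33) = 20.35 × 1.489 = 30.30 m.
Width = 2Δx = 60.6 m.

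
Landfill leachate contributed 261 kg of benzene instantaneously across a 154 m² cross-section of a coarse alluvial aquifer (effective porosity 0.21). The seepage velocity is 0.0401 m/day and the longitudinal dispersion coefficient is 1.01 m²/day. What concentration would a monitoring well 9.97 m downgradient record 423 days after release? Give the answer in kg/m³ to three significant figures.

0.107 kg/m³

For an instantaneous plane source, C(x,t) = M/(n_e·A·√(4πDt)) · exp(−(x−vt)²/(4Dt)), with n_e·A the pore (flow) area.
Plume center vt = 0.0401 × 423 = 16.9623 m, so the well at 9.97 m is 6.9923 m upgradient of the peak.
√(4πDt) = 73.27 m, giving peak height M/(n_e·A·√(4πDt)) = 261/(0.21 × 154 × 73.27) = 0.1101 kg/m³.
(x−vt)²/(4Dt) = (-6.9923)²/(4 × 1.01 × 423) = 0.02861; exp(−0.02861) = 0.9718.
C = 0.1101 × 0.9718 = 0.107 kg/m³.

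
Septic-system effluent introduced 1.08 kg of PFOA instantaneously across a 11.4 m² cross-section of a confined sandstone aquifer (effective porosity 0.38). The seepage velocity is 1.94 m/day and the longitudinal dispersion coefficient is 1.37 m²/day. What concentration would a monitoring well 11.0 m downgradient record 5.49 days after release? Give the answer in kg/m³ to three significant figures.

0.0255 kg/m³

For an instantaneous plane source, C(x,t) = M/(n_e·A·√(4πDt)) · exp(−(x−vt)²/(4Dt)), with n_e·A the pore (flow) area.
Plume center vt = 1.94 × 5.49 = 10.6506 m, so the well at 11.0 m is 0.3494 m downgradient of the peak.
√(4πDt) = 9.722 m, giving peak height M/(n_e·A·√(4πDt)) = 1.08/(0.38 × 11.4 × 9.722) = 0.02564 kg/m³.
(x−vt)²/(4Dt) = (0.3494)²/(4 × 1.37 × 5.49) = 0.004058; exp(−0.004058) = 0.9960.
C = 0.02564 × 0.9960 = 0.0255 kg/m³.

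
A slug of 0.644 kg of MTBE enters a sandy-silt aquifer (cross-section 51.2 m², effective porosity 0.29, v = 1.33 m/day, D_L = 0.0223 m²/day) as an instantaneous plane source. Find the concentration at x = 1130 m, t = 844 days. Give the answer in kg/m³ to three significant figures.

0.00134 kg/m³

For an instantaneous plane source, C(x,t) = M/(n_e·A·√(4πDt)) · exp(−(x−vt)²/(4Dt)), with n_e·A the pore (flow) area.
Plume center vt = 1.33 × 844 = 1122.52 m, so the well at 1130 m is 7.48 m downgradient of the peak.
√(4πDt) = 15.38 m, giving peak height M/(n_e·A·√(4πDt)) = 0.644/(0.29 × 51.2 × 15.38) = 0.002820 kg/m³.
(x−vt)²/(4Dt) = (7.48)²/(4 × 0.0223 × 844) = 0.7432; exp(−0.7432) = 0.4756.
C = 0.002820 × 0.4756 = 0.00134 kg/m³.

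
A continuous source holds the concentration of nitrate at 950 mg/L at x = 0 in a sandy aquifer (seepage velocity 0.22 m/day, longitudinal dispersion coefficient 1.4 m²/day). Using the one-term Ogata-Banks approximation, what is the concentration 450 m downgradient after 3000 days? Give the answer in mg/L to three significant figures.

For a continuous step input, C/C₀ ≈ ½·erfc((x−vt)/(2√(Dt))).
vt = 0.22 × 3000 = 660 m and 2√(Dt) = 2√(1.4 × 3000) = 129.6 m.
Argument (x−vt)/(2√(Dt)) = (450 − 660)/129.6 = -1.620; ½·erfc(-1.620) = 0.9890.
C = 950 × 0.9890 = 940 mg/L.

940 mg/L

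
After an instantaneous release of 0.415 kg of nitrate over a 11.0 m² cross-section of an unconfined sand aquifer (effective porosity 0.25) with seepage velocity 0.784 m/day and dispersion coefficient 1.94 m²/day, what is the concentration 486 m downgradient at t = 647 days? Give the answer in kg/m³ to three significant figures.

0.00110 kg/m³

For an instantaneous plane source, C(x,t) = M/(n_e·A·√(4πDt)) · exp(−(x−vt)²/(4Dt)), with n_e·A the pore (flow) area.
Plume center vt = 0.784 × 647 = 507.248 m, so the well at 486 m is 21.248 m upgradient of the peak.
√(4πDt) = 125.6 m, giving peak height M/(n_e·A·√(4πDt)) = 0.415/(0.25 × 11.0 × 125.6) = 0.001202 kg/m³.
(x−vt)²/(4Dt) = (-21.248)²/(4 × 1.94 × 647) = 0.08992; exp(−0.08992) = 0.9140.
C = 0.001202 × 0.9140 = 0.00110 kg/m³.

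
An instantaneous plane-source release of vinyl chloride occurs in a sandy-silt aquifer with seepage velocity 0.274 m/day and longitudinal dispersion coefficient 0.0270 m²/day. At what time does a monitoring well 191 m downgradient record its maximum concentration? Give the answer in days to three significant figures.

697 days

For the 1D instantaneous-source solution, setting ∂C/∂t = 0 at fixed x gives v²t² + 2Dt − x² = 0, so t = (√(D² + v²x²) − D)/v².
√(D² + v²x²) = √(0.0270² + 0.274² × 191²) = 52.33; v² = 0.075076.
t = (52.33 − 0.0270)/0.075076 = 697 days (vs. the pure-advection estimate x/v = 697 d).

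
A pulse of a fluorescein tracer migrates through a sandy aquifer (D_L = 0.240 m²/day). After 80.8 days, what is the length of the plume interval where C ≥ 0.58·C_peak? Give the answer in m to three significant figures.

The plume is Gaussian with σ = √(2Dt) = √(2 × 0.240 × 80.8) = 6.228 m.
C/C_peak = exp(−Δx²/(2σ²)) = 0.58 ⇒ Δx = σ·√(−2 ln 0.58) = 6.228 × 1.044 = 6.502 m.
Width = 2Δx = 13.0 m.

13.0 m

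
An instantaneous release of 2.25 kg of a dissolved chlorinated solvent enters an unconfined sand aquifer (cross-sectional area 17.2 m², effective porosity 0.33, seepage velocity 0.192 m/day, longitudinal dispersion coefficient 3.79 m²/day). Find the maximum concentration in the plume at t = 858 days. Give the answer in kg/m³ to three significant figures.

The peak of an instantaneous 1D plume sits at x = vt; there the Gaussian factor is 1 and C_max = M/(n_e·A·√(4πDt)), where n_e·A is the pore area the mass is dissolved in.
√(4πDt) = √(4π × 3.79 × 858) = 202.1 m, so C_max = 2.25/(0.33 × 17.2 × 202.1) = 0.00196 kg/m³.

0.00196 kg/m³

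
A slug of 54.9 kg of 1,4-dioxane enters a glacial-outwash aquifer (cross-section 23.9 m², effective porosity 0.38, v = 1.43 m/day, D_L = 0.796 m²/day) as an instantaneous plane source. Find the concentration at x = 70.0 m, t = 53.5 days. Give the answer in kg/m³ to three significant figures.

0.204 kg/m³

For an instantaneous plane source, C(x,t) = M/(n_e·A·√(4πDt)) · exp(−(x−vt)²/(4Dt)), with n_e·A the pore (flow) area.
Plume center vt = 1.43 × 53.5 = 76.505 m, so the well at 70.0 m is 6.505 m upgradient of the peak.
√(4πDt) = 23.13 m, giving peak height M/(n_e·A·√(4πDt)) = 54.9/(0.38 × 23.9 × 23.13) = 0.2613 kg/m³.
(x−vt)²/(4Dt) = (-6.505)²/(4 × 0.796 × 53.5) = 0.2484; exp(−0.2484) = 0.7800.
C = 0.2613 × 0.7800 = 0.204 kg/m³.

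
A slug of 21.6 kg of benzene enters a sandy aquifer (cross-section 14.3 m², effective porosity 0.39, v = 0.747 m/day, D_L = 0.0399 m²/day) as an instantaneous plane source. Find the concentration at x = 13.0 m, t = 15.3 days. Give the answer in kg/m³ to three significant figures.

0.509 kg/m³

For an instantaneous plane source, C(x,t) = M/(n_e·A·√(4πDt)) · exp(−(x−vt)²/(4Dt)), with n_e·A the pore (flow) area.
Plume center vt = 0.747 × 15.3 = 11.4291 m, so the well at 13.0 m is 1.5709 m downgradient of the peak.
√(4πDt) = 2.770 m, giving peak height M/(n_e·A·√(4πDt)) = 21.6/(0.39 × 14.3 × 2.770) = 1.398 kg/m³.
(x−vt)²/(4Dt) = (1.5709)²/(4 × 0.0399 × 15.3) = 1.011; exp(−1.011) = 0.3639.
C = 1.398 × 0.3639 = 0.509 kg/m³.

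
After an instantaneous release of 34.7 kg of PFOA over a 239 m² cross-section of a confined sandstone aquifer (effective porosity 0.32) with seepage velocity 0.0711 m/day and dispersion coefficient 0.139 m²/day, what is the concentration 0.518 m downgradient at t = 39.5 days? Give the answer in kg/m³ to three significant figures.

For an instantaneous plane source, C(x,t) = M/(n_e·A·√(4πDt)) · exp(−(x−vt)²/(4Dt)), with n_e·A the pore (flow) area.
Plume center vt = 0.0711 × 39.5 = 2.80845 m, so the well at 0.518 m is 2.29045 m upgradient of the peak.
√(4πDt) = 8.306 m, giving peak height M/(n_e·A·√(4πDt)) = 34.7/(0.32 × 239 × 8.306) = 0.05462 kg/m³.
(x−vt)²/(4Dt) = (-2.29045)²/(4 × 0.139 × 39.5) = 0.2389; exp(−0.2389) = 0.7875.
C = 0.05462 × 0.7875 = 0.0430 kg/m³.

0.0430 kg/m³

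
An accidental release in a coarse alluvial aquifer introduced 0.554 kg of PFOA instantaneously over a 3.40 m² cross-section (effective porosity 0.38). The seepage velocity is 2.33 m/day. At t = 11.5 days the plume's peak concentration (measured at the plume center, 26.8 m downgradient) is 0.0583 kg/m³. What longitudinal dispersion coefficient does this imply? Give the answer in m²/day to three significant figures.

At the plume center C_max = M/(n_e·A·√(4πDt)), so D = M²/(4πt·(n_e·A·C_max)²).
n_e·A·C_max = 0.38 × 3.40 × 0.0583 = 0.07532 kg/m.
D = 0.554²/(4π × 11.5 × 0.07532²) = 0.374 m²/day.

0.374 m²/day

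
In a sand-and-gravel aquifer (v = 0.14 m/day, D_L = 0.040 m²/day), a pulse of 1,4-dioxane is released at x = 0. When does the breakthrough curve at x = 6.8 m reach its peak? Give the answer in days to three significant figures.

46.6 days

For the 1D instantaneous-source solution, setting ∂C/∂t = 0 at fixed x gives v²t² + 2Dt − x² = 0, so t = (√(D² + v²x²) − D)/v².
√(D² + v²x²) = √(0.040² + 0.14² × 6.8²) = 0.9528; v² = 0.0196.
t = (0.9528 − 0.040)/0.0196 = 46.6 days (vs. the pure-advection estimate x/v = 48.6 d).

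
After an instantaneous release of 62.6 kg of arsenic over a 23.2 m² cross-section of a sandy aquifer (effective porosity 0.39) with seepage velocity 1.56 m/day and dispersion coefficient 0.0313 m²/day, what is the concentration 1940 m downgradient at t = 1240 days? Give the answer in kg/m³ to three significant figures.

0.256 kg/m³

For an instantaneous plane source, C(x,t) = M/(n_e·A·√(4πDt)) · exp(−(x−vt)²/(4Dt)), with n_e·A the pore (flow) area.
Plume center vt = 1.56 × 1240 = 1934.4 m, so the well at 1940 m is 5.6 m downgradient of the peak.
√(4πDt) = 22.08 m, giving peak height M/(n_e·A·√(4πDt)) = 62.6/(0.39 × 23.2 × 22.08) = 0.3133 kg/m³.
(x−vt)²/(4Dt) = (5.6)²/(4 × 0.0313 × 1240) = 0.2020; exp(−0.2020) = 0.8171.
C = 0.3133 × 0.8171 = 0.256 kg/m³.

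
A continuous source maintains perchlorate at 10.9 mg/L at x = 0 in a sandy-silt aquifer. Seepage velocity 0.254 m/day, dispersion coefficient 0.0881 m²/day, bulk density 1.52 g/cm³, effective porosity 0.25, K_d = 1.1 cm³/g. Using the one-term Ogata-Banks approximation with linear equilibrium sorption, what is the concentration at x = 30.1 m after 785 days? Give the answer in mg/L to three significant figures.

1.78 mg/L

Retardation factor R = 1 + ρ_b·K_d/n = 1 + 1.52 × 1.1/0.25 = 7.688.
Sorption retards both mechanisms: v_R = v/R = 0.03304 m/day, D_R = D/R = 0.01146 m²/day.
v_R·t = 0.03304 × 785 = 25.9364 m; 2√(D_R t) = 5.999 m; argument = (30.1 − 25.9364)/5.999 = 0.6940.
C = C₀ × ½·erfc(0.6940) = 10.9 × 0.1632 = 1.78 mg/L.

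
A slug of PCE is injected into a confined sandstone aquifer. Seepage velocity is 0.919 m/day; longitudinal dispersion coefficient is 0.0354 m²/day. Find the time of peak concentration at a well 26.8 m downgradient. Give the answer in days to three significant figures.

29.1 days

For the 1D instantaneous-source solution, setting ∂C/∂t = 0 at fixed x gives v²t² + 2Dt − x² = 0, so t = (√(D² + v²x²) − D)/v².
√(D² + v²x²) = √(0.0354² + 0.919² × 26.8²) = 24.63; v² = 0.844561.
t = (24.63 − 0.0354)/0.844561 = 29.1 days (vs. the pure-advection estimate x/v = 29.2 d).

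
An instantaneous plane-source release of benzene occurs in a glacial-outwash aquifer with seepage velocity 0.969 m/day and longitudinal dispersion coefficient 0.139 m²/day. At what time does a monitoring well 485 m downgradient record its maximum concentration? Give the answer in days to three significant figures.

For the 1D instantaneous-source solution, setting ∂C/∂t = 0 at fixed x gives v²t² + 2Dt − x² = 0, so t = (√(D² + v²x²) − D)/v².
√(D² + v²x²) = √(0.139² + 0.969² × 485²) = 470.0; v² = 0.938961.
t = (470.0 − 0.139)/0.938961 = 500 days (vs. the pure-advection estimate x/v = 501 d).

500 days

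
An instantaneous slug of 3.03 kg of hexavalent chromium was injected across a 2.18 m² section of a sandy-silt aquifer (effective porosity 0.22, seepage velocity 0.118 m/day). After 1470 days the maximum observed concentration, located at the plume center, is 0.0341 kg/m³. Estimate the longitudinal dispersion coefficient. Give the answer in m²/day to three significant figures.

At the plume center C_max = M/(n_e·A·√(4πDt)), so D = M²/(4πt·(n_e·A·C_max)²).
n_e·A·C_max = 0.22 × 2.18 × 0.0341 = 0.01635 kg/m.
D = 3.03²/(4π × 1470 × 0.01635²) = 1.86 m²/day.

1.86 m²/day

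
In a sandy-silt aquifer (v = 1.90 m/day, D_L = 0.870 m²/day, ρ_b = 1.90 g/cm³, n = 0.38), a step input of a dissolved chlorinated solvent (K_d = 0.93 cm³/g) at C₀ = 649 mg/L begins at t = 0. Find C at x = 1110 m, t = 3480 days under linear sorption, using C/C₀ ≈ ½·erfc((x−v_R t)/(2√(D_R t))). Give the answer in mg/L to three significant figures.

Retardation factor R = 1 + ρ_b·K_d/n = 1 + 1.90 × 0.93/0.38 = 5.650.
Sorption retards both mechanisms: v_R = v/R = 0.3363 m/day, D_R = D/R = 0.1540 m²/day.
v_R·t = 0.3363 × 3480 = 1170.324 m; 2√(D_R t) = 46.30 m; argument = (1110 − 1170.324)/46.30 = -1.303.
C = C₀ × ½·erfc(-1.303) = 649 × 0.9673 = 628 mg/L.

628 mg/L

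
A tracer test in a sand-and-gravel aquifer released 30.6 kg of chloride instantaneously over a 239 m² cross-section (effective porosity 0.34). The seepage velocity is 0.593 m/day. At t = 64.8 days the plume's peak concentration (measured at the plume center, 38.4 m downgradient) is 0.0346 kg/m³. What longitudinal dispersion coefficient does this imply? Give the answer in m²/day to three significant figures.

0.145 m²/day

At the plume center C_max = M/(n_e·A·√(4πDt)), so D = M²/(4πt·(n_e·A·C_max)²).
n_e·A·C_max = 0.34 × 239 × 0.0346 = 2.812 kg/m.
D = 30.6²/(4π × 64.8 × 2.812²) = 0.145 m²/day.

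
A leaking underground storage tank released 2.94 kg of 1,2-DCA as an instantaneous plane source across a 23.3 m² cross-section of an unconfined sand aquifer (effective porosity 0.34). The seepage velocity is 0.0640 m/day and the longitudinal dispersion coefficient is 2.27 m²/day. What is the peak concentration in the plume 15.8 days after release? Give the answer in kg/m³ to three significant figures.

The peak of an instantaneous 1D plume sits at x = vt; there the Gaussian factor is 1 and C_max = M/(n_e·A·√(4πDt)), where n_e·A is the pore area the mass is dissolved in.
√(4πDt) = √(4π × 2.27 × 15.8) = 21.23 m, so C_max = 2.94/(0.34 × 23.3 × 21.23) = 0.0175 kg/m³.

0.0175 kg/m³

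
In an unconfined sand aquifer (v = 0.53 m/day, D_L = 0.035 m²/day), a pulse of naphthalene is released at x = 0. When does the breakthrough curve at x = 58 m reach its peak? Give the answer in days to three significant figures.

For the 1D instantaneous-source solution, setting ∂C/∂t = 0 at fixed x gives v²t² + 2Dt − x² = 0, so t = (√(D² + v²x²) − D)/v².
√(D² + v²x²) = √(0.035² + 0.53² × 58²) = 30.74; v² = 0.2809.
t = (30.74 − 0.035)/0.2809 = 109 days (vs. the pure-advection estimate x/v = 109 d).

109 days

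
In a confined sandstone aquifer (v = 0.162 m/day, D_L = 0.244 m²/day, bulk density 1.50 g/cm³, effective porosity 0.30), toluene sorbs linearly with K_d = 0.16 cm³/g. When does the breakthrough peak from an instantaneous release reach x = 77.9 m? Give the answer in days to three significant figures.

849 days

Retardation factor R = 1 + ρ_b·K_d/n = 1 + 1.50 × 0.16/0.30 = 1.800.
Sorption retards both mechanisms: v_R = v/R = 0.09000 m/day, D_R = D/R = 0.1356 m²/day.
Peak time from v_R²t² + 2D_R t − x² = 0: t = (√(D_R² + v_R²x²) − D_R)/v_R².
√(D_R² + v_R²x²) = √(0.1356² + 0.09000² × 77.9²) = 7.012; v_R² = 0.008100.
t = (7.012 − 0.1356)/0.008100 = 849 days.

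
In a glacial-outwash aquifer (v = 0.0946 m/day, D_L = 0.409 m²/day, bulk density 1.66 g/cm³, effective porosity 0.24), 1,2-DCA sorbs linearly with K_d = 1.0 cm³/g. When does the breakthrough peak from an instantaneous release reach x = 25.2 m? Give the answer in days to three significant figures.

1780 days

Retardation factor R = 1 + ρ_b·K_d/n = 1 + 1.66 × 1.0/0.24 = 7.917.
Sorption retards both mechanisms: v_R = v/R = 0.01195 m/day, D_R = D/R = 0.05166 m²/day.
Peak time from v_R²t² + 2D_R t − x² = 0: t = (√(D_R² + v_R²x²) − D_R)/v_R².
√(D_R² + v_R²x²) = √(0.05166² + 0.01195² × 25.2²) = 0.3055; v_R² = 0.0001428.
t = (0.3055 − 0.05166)/0.0001428 = 1780 days.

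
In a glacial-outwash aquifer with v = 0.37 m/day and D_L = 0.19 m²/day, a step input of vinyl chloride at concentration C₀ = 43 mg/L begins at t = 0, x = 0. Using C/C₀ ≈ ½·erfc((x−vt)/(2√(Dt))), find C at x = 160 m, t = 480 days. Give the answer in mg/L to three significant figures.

38.9 mg/L

For a continuous step input, C/C₀ ≈ ½·erfc((x−vt)/(2√(Dt))).
vt = 0.37 × 480 = 177.6 m and 2√(Dt) = 2√(0.19 × 480) = 19.10 m.
Argument (x−vt)/(2√(Dt)) = (160 − 177.6)/19.10 = -0.9215; ½·erfc(-0.9215) = 0.9037.
C = 43 × 0.9037 = 38.9 mg/L.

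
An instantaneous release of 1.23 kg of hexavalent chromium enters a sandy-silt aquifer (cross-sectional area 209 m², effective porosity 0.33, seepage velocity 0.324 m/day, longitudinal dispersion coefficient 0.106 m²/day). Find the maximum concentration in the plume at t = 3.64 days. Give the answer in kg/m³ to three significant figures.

The peak of an instantaneous 1D plume sits at x = vt; there the Gaussian factor is 1 and C_max = M/(n_e·A·√(4πDt)), where n_e·A is the pore area the mass is dissolved in.
√(4πDt) = √(4π × 0.106 × 3.64) = 2.202 m, so C_max = 1.23/(0.33 × 209 × 2.202) = 0.00810 kg/m³.

0.00810 kg/m³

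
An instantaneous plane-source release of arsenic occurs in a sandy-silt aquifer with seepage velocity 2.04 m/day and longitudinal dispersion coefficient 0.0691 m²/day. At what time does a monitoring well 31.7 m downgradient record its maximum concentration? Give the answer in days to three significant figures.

For the 1D instantaneous-source solution, setting ∂C/∂t = 0 at fixed x gives v²t² + 2Dt − x² = 0, so t = (√(D² + v²x²) − D)/v².
√(D² + v²x²) = √(0.0691² + 2.04² × 31.7²) = 64.67; v² = 4.1616.
t = (64.67 − 0.0691)/4.1616 = 15.5 days (vs. the pure-advection estimate x/v = 15.5 d).

15.5 days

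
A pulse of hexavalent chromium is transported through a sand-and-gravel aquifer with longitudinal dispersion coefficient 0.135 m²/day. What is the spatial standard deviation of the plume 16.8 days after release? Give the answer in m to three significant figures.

2.13 m

Dispersive spreading gives a Gaussian with σ² = 2Dt; advection only shifts the center.
σ = √(2 × 0.135 × 16.8) = 2.13 m.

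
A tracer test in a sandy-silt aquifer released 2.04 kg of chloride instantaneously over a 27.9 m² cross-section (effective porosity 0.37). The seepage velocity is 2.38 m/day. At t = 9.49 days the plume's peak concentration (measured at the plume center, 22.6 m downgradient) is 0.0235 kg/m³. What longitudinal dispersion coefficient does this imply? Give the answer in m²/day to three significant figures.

At the plume center C_max = M/(n_e·A·√(4πDt)), so D = M²/(4πt·(n_e·A·C_max)²).
n_e·A·C_max = 0.37 × 27.9 × 0.0235 = 0.2426 kg/m.
D = 2.04²/(4π × 9.49 × 0.2426²) = 0.593 m²/day.

0.593 m²/day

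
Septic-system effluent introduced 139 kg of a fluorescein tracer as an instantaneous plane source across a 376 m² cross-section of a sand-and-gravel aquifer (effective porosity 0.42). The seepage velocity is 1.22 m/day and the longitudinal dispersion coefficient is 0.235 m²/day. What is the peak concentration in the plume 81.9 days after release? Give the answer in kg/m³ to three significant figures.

The peak of an instantaneous 1D plume sits at x = vt; there the Gaussian factor is 1 and C_max = M/(n_e·A·√(4πDt)), where n_e·A is the pore area the mass is dissolved in.
√(4πDt) = √(4π × 0.235 × 81.9) = 15.55 m, so C_max = 139/(0.42 × 376 × 15.55) = 0.0566 kg/m³.

0.0566 kg/m³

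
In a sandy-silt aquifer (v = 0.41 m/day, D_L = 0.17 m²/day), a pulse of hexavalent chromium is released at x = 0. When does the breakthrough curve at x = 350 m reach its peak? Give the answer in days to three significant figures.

For the 1D instantaneous-source solution, setting ∂C/∂t = 0 at fixed x gives v²t² + 2Dt − x² = 0, so t = (√(D² + v²x²) − D)/v².
√(D² + v²x²) = √(0.17² + 0.41² × 350²) = 143.5; v² = 0.1681.
t = (143.5 − 0.17)/0.1681 = 853 days (vs. the pure-advection estimate x/v = 854 d).

853 days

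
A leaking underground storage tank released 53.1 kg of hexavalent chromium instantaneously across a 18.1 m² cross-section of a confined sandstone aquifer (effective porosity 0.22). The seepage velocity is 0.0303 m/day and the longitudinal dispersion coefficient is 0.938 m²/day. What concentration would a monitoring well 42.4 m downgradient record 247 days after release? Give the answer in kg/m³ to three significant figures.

For an instantaneous plane source, C(x,t) = M/(n_e·A·√(4πDt)) · exp(−(x−vt)²/(4Dt)), with n_e·A the pore (flow) area.
Plume center vt = 0.0303 × 247 = 7.4841 m, so the well at 42.4 m is 34.9159 m downgradient of the peak.
√(4πDt) = 53.96 m, giving peak height M/(n_e·A·√(4πDt)) = 53.1/(0.22 × 18.1 × 53.96) = 0.2471 kg/m³.
(x−vt)²/(4Dt) = (34.9159)²/(4 × 0.938 × 247) = 1.315; exp(−1.315) = 0.2685.
C = 0.2471 × 0.2685 = 0.0663 kg/m³.

0.0663 kg/m³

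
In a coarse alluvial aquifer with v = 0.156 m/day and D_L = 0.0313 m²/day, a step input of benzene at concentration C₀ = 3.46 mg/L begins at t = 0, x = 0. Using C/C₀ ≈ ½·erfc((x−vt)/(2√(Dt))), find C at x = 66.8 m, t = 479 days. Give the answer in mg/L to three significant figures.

3.20 mg/L

For a continuous step input, C/C₀ ≈ ½·erfc((x−vt)/(2√(Dt))).
vt = 0.156 × 479 = 74.724 m and 2√(Dt) = 2√(0.0313 × 479) = 7.744 m.
Argument (x−vt)/(2√(Dt)) = (66.8 − 74.724)/7.744 = -1.023; ½·erfc(-1.023) = 0.9260.
C = 3.46 × 0.9260 = 3.20 mg/L.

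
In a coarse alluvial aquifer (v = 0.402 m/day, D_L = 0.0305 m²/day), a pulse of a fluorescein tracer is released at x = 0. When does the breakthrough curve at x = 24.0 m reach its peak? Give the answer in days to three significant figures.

59.5 days

For the 1D instantaneous-source solution, setting ∂C/∂t = 0 at fixed x gives v²t² + 2Dt − x² = 0, so t = (√(D² + v²x²) − D)/v².
√(D² + v²x²) = √(0.0305² + 0.402² × 24.0²) = 9.648; v² = 0.161604.
t = (9.648 − 0.0305)/0.161604 = 59.5 days (vs. the pure-advection estimate x/v = 59.7 d).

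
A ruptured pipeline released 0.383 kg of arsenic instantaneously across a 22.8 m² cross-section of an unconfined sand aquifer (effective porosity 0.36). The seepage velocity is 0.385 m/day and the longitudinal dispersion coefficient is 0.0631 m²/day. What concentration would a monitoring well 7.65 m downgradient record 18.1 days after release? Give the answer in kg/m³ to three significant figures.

For an instantaneous plane source, C(x,t) = M/(n_e·A·√(4πDt)) · exp(−(x−vt)²/(4Dt)), with n_e·A the pore (flow) area.
Plume center vt = 0.385 × 18.1 = 6.9685 m, so the well at 7.65 m is 0.6815 m downgradient of the peak.
√(4πDt) = 3.788 m, giving peak height M/(n_e·A·√(4πDt)) = 0.383/(0.36 × 22.8 × 3.788) = 0.01232 kg/m³.
(x−vt)²/(4Dt) = (0.6815)²/(4 × 0.0631 × 18.1) = 0.1017; exp(−0.1017) = 0.9033.
C = 0.01232 × 0.9033 = 0.0111 kg/m³.

0.0111 kg/m³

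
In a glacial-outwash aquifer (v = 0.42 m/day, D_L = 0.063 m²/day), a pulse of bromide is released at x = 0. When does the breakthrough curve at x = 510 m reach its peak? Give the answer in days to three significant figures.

For the 1D instantaneous-source solution, setting ∂C/∂t = 0 at fixed x gives v²t² + 2Dt − x² = 0, so t = (√(D² + v²x²) − D)/v².
√(D² + v²x²) = √(0.063² + 0.42² × 510²) = 214.2; v² = 0.1764.
t = (214.2 − 0.063)/0.1764 = 1210 days (vs. the pure-advection estimate x/v = 1210 d).

1210 days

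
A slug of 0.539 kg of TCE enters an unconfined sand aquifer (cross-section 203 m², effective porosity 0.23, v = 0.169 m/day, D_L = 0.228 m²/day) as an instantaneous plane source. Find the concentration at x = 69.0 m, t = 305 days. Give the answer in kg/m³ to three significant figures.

0.000131 kg/m³

For an instantaneous plane source, C(x,t) = M/(n_e·A·√(4πDt)) · exp(−(x−vt)²/(4Dt)), with n_e·A the pore (flow) area.
Plume center vt = 0.169 × 305 = 51.545 m, so the well at 69.0 m is 17.455 m downgradient of the peak.
√(4πDt) = 29.56 m, giving peak height M/(n_e·A·√(4πDt)) = 0.539/(0.23 × 203 × 29.56) = 0.0003905 kg/m³.
(x−vt)²/(4Dt) = (17.455)²/(4 × 0.228 × 305) = 1.095; exp(−1.095) = 0.3345.
C = 0.0003905 × 0.3345 = 0.000131 kg/m³.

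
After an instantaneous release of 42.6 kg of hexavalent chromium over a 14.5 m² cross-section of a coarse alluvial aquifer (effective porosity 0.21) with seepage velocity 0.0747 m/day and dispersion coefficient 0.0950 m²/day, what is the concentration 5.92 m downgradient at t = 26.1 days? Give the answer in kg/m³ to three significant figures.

For an instantaneous plane source, C(x,t) = M/(n_e·A·√(4πDt)) · exp(−(x−vt)²/(4Dt)), with n_e·A the pore (flow) area.
Plume center vt = 0.0747 × 26.1 = 1.94967 m, so the well at 5.92 m is 3.97033 m downgradient of the peak.
√(4πDt) = 5.582 m, giving peak height M/(n_e·A·√(4πDt)) = 42.6/(0.21 × 14.5 × 5.582) = 2.506 kg/m³.
(x−vt)²/(4Dt) = (3.97033)²/(4 × 0.0950 × 26.1) = 1.589; exp(−1.589) = 0.2041.
C = 2.506 × 0.2041 = 0.511 kg/m³.

0.511 kg/m³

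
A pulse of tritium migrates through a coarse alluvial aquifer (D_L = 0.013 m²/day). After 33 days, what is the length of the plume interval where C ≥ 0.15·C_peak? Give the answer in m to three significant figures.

3.61 m

The plume is Gaussian with σ = √(2Dt) = √(2 × 0.013 × 33) = 0.9263 m.
C/C_peak = exp(−Δx²/(2σ²)) = 0.15 ⇒ Δx = σ·√(−2 ln 0.15) = 0.9263 × 1.948 = 1.804 m.
Width = 2Δx = 3.61 m.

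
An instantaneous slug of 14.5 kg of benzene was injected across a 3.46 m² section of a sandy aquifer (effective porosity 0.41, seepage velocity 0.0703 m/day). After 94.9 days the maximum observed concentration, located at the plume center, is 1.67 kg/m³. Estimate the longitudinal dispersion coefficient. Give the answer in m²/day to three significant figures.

At the plume center C_max = M/(n_e·A·√(4πDt)), so D = M²/(4πt·(n_e·A·C_max)²).
n_e·A·C_max = 0.41 × 3.46 × 1.67 = 2.369 kg/m.
D = 14.5²/(4π × 94.9 × 2.369²) = 0.0314 m²/day.

0.0314 m²/day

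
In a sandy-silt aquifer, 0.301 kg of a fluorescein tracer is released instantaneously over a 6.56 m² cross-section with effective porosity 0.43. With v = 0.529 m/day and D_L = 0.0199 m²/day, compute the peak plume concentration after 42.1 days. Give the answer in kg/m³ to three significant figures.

The peak of an instantaneous 1D plume sits at x = vt; there the Gaussian factor is 1 and C_max = M/(n_e·A·√(4πDt)), where n_e·A is the pore area the mass is dissolved in.
√(4πDt) = √(4π × 0.0199 × 42.1) = 3.245 m, so C_max = 0.301/(0.43 × 6.56 × 3.245) = 0.0329 kg/m³.

0.0329 kg/m³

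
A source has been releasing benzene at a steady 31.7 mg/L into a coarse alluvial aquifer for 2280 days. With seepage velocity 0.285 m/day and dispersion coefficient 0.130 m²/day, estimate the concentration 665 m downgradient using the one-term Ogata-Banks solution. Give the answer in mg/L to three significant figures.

For a continuous step input, C/C₀ ≈ ½·erfc((x−vt)/(2√(Dt))).
vt = 0.285 × 2280 = 649.8 m and 2√(Dt) = 2√(0.130 × 2280) = 34.43 m.
Argument (x−vt)/(2√(Dt)) = (665 − 649.8)/34.43 = 0.4415; ½·erfc(0.4415) = 0.2662.
C = 31.7 × 0.2662 = 8.44 mg/L.

8.44 mg/L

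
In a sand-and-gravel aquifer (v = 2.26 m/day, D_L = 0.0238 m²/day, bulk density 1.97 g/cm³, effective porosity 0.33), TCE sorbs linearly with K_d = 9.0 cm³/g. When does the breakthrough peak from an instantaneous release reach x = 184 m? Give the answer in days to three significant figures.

Retardation factor R = 1 + ρ_b·K_d/n = 1 + 1.97 × 9.0/0.33 = 54.73.
Sorption retards both mechanisms: v_R = v/R = 0.04129 m/day, D_R = D/R = 0.0004349 m²/day.
Peak time from v_R²t² + 2D_R t − x² = 0: t = (√(D_R² + v_R²x²) − D_R)/v_R².
√(D_R² + v_R²x²) = √(0.0004349² + 0.04129² × 184²) = 7.597; v_R² = 0.001705.
t = (7.597 − 0.0004349)/0.001705 = 4460 days.

4460 days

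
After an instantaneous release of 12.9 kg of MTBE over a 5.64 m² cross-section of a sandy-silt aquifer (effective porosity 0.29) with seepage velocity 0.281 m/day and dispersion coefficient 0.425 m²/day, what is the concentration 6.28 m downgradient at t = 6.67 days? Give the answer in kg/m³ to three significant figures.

For an instantaneous plane source, C(x,t) = M/(n_e·A·√(4πDt)) · exp(−(x−vt)²/(4Dt)), with n_e·A the pore (flow) area.
Plume center vt = 0.281 × 6.67 = 1.87427 m, so the well at 6.28 m is 4.40573 m downgradient of the peak.
√(4πDt) = 5.968 m, giving peak height M/(n_e·A·√(4πDt)) = 12.9/(0.29 × 5.64 × 5.968) = 1.322 kg/m³.
(x−vt)²/(4Dt) = (4.40573)²/(4 × 0.425 × 6.67) = 1.712; exp(−1.712) = 0.1805.
C = 1.322 × 0.1805 = 0.239 kg/m³.

0.239 kg/m³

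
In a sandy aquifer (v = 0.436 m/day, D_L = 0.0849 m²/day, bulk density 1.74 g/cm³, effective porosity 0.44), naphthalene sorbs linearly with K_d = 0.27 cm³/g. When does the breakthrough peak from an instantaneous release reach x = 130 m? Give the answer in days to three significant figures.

Retardation factor R = 1 + ρ_b·K_d/n = 1 + 1.74 × 0.27/0.44 = 2.068.
Sorption retards both mechanisms: v_R = v/R = 0.2108 m/day, D_R = D/R = 0.04105 m²/day.
Peak time from v_R²t² + 2D_R t − x² = 0: t = (√(D_R² + v_R²x²) − D_R)/v_R².
√(D_R² + v_R²x²) = √(0.04105² + 0.2108² × 130²) = 27.40; v_R² = 0.04444.
t = (27.40 − 0.04105)/0.04444 = 616 days.

616 days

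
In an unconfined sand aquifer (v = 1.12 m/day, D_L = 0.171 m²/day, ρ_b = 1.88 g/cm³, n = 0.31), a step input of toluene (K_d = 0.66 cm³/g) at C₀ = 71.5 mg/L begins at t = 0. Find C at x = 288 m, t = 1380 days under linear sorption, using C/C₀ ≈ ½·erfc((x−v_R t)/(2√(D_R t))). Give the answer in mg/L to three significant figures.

Retardation factor R = 1 + ρ_b·K_d/n = 1 + 1.88 × 0.66/0.31 = 5.003.
Sorption retards both mechanisms: v_R = v/R = 0.2239 m/day, D_R = D/R = 0.03418 m²/day.
v_R·t = 0.2239 × 1380 = 308.982 m; 2√(D_R t) = 13.74 m; argument = (288 − 308.982)/13.74 = -1.527.
C = C₀ × ½·erfc(-1.527) = 71.5 × 0.9846 = 70.4 mg/L.

70.4 mg/L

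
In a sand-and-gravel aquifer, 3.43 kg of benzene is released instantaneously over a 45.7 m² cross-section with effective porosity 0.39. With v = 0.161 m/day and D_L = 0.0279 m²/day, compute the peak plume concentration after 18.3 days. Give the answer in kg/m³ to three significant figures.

0.0760 kg/m³

The peak of an instantaneous 1D plume sits at x = vt; there the Gaussian factor is 1 and C_max = M/(n_e·A·√(4πDt)), where n_e·A is the pore area the mass is dissolved in.
√(4πDt) = √(4π × 0.0279 × 18.3) = 2.533 m, so C_max = 3.43/(0.39 × 45.7 × 2.533) = 0.0760 kg/m³.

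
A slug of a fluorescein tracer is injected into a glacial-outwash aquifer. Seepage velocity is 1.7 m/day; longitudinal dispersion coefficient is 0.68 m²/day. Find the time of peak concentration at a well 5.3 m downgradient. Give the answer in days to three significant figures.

For the 1D instantaneous-source solution, setting ∂C/∂t = 0 at fixed x gives v²t² + 2Dt − x² = 0, so t = (√(D² + v²x²) − D)/v².
√(D² + v²x²) = √(0.68² + 1.7² × 5.3²) = 9.036; v² = 2.89.
t = (9.036 − 0.68)/2.89 = 2.89 days (vs. the pure-advection estimate x/v = 3.12 d).

2.89 days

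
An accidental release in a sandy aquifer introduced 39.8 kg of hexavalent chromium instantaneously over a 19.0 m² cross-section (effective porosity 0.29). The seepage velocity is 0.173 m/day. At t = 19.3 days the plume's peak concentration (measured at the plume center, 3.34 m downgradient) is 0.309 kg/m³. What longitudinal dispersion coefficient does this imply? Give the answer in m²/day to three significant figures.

At the plume center C_max = M/(n_e·A·√(4πDt)), so D = M²/(4πt·(n_e·A·C_max)²).
n_e·A·C_max = 0.29 × 19.0 × 0.309 = 1.703 kg/m.
D = 39.8²/(4π × 19.3 × 1.703²) = 2.25 m²/day.

2.25 m²/day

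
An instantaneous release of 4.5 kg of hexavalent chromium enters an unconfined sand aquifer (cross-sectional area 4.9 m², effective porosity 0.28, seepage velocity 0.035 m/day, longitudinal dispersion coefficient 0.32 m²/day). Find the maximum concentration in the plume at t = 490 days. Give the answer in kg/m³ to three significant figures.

The peak of an instantaneous 1D plume sits at x = vt; there the Gaussian factor is 1 and C_max = M/(n_e·A·√(4πDt)), where n_e·A is the pore area the mass is dissolved in.
√(4πDt) = √(4π × 0.32 × 490) = 44.39 m, so C_max = 4.5/(0.28 × 4.9 × 44.39) = 0.0739 kg/m³.

0.0739 kg/m³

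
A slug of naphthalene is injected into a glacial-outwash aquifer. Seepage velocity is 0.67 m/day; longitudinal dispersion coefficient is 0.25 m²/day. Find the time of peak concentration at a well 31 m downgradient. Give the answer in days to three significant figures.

45.7 days

For the 1D instantaneous-source solution, setting ∂C/∂t = 0 at fixed x gives v²t² + 2Dt − x² = 0, so t = (√(D² + v²x²) − D)/v².
√(D² + v²x²) = √(0.25² + 0.67² × 31²) = 20.77; v² = 0.4489.
t = (20.77 − 0.25)/0.4489 = 45.7 days (vs. the pure-advection estimate x/v = 46.3 d).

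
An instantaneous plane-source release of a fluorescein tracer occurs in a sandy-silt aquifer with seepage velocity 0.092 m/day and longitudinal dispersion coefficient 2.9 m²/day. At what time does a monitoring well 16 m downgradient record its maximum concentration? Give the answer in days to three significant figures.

41.6 days

For the 1D instantaneous-source solution, setting ∂C/∂t = 0 at fixed x gives v²t² + 2Dt − x² = 0, so t = (√(D² + v²x²) − D)/v².
√(D² + v²x²) = √(2.9² + 0.092² × 16²) = 3.252; v² = 0.008464.
t = (3.252 − 2.9)/0.008464 = 41.6 days (vs. the pure-advection estimate x/v = 174 d).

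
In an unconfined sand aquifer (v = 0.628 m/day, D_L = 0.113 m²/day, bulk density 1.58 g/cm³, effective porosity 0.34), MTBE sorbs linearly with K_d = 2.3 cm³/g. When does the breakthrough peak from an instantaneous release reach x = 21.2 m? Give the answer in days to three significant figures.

391 days

Retardation factor R = 1 + ρ_b·K_d/n = 1 + 1.58 × 2.3/0.34 = 11.69.
Sorption retards both mechanisms: v_R = v/R = 0.05372 m/day, D_R = D/R = 0.009666 m²/day.
Peak time from v_R²t² + 2D_R t − x² = 0: t = (√(D_R² + v_R²x²) − D_R)/v_R².
√(D_R² + v_R²x²) = √(0.009666² + 0.05372² × 21.2²) = 1.139; v_R² = 0.002886.
t = (1.139 − 0.009666)/0.002886 = 391 days.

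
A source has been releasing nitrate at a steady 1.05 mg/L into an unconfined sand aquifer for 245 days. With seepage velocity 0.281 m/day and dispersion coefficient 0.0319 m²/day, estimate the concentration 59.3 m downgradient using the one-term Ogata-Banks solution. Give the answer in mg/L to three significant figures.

1.04 mg/L

For a continuous step input, C/C₀ ≈ ½·erfc((x−vt)/(2√(Dt))).
vt = 0.281 × 245 = 68.845 m and 2√(Dt) = 2√(0.0319 × 245) = 5.591 m.
Argument (x−vt)/(2√(Dt)) = (59.3 − 68.845)/5.591 = -1.707; ½·erfc(-1.707) = 0.9921.
C = 1.05 × 0.9921 = 1.04 mg/L.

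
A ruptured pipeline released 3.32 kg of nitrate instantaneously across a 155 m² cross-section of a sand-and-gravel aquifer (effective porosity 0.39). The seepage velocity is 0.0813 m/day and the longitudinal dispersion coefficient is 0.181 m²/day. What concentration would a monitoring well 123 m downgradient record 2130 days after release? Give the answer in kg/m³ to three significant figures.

0.000154 kg/m³

For an instantaneous plane source, C(x,t) = M/(n_e·A·√(4πDt)) · exp(−(x−vt)²/(4Dt)), with n_e·A the pore (flow) area.
Plume center vt = 0.0813 × 2130 = 173.169 m, so the well at 123 m is 50.169 m upgradient of the peak.
√(4πDt) = 69.60 m, giving peak height M/(n_e·A·√(4πDt)) = 3.32/(0.39 × 155 × 69.60) = 0.0007891 kg/m³.
(x−vt)²/(4Dt) = (-50.169)²/(4 × 0.181 × 2130) = 1.632; exp(−1.632) = 0.1955.
C = 0.0007891 × 0.1955 = 0.000154 kg/m³.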